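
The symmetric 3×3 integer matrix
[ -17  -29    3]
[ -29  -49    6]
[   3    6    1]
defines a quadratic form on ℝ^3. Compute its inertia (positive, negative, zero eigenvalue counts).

step 0: pivot -17 → sign −
step 1: pivot 8/17 → sign +
step 2: pivot -1/8 → sign −
signature = (1, 2, 0)

Answer: (1, 2, 0)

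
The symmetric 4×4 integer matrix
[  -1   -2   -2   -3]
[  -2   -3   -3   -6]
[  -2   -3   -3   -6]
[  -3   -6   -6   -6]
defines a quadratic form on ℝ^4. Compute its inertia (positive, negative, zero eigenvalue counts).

Answer: (2, 1, 1)

Derivation:
step 0: pivot -1 → sign −
step 1: pivot 1 → sign +
step 2: pivot 3 → sign +
step 3: row/col 3 already zero → sign 0
signature = (2, 1, 1)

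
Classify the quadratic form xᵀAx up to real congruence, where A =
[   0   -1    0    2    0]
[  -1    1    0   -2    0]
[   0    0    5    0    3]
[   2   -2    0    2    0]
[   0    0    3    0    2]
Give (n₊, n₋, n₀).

Answer: (3, 2, 0)

Derivation:
step 0: pivot 1 → sign +
step 1: pivot -1 → sign −
step 2: pivot 5 → sign +
step 3: pivot -2 → sign −
step 4: pivot 1/5 → sign +
signature = (3, 2, 0)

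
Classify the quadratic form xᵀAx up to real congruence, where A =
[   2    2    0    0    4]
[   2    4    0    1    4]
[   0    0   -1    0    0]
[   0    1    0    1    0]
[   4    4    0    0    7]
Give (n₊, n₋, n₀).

Answer: (3, 2, 0)

Derivation:
step 0: pivot 2 → sign +
step 1: pivot 2 → sign +
step 2: pivot -1 → sign −
step 3: pivot 1/2 → sign +
step 4: pivot -1 → sign −
signature = (3, 2, 0)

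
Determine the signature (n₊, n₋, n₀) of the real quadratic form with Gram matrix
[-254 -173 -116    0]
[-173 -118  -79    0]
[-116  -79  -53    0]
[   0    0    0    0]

Answer: (0, 3, 1)

Derivation:
step 0: pivot -254 → sign −
step 1: pivot -43/254 → sign −
step 2: pivot -1/43 → sign −
step 3: row/col 3 already zero → sign 0
signature = (0, 3, 1)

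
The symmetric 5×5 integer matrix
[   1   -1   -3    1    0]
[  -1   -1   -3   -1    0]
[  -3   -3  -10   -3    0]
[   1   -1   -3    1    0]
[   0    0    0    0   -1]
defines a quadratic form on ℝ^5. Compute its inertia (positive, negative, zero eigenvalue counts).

Answer: (1, 3, 1)

Derivation:
step 0: pivot 1 → sign +
step 1: pivot -2 → sign −
step 2: pivot -1 → sign −
step 3: pivot -1 → sign −
step 4: row/col 4 already zero → sign 0
signature = (1, 3, 1)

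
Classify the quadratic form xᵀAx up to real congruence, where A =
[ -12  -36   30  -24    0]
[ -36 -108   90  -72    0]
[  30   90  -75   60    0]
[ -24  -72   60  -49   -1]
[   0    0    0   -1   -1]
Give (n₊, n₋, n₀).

step 0: pivot -12 → sign −
step 1: pivot -1 → sign −
step 2: row/col 2 already zero → sign 0
step 3: row/col 3 already zero → sign 0
step 4: row/col 4 already zero → sign 0
signature = (0, 2, 3)

Answer: (0, 2, 3)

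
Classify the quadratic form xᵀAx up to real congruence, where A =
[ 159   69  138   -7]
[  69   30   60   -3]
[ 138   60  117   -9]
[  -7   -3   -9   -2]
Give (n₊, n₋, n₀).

step 0: pivot 159 → sign +
step 1: pivot 3/53 → sign +
step 2: pivot -3 → sign −
step 3: pivot 2/3 → sign +
signature = (3, 1, 0)

Answer: (3, 1, 0)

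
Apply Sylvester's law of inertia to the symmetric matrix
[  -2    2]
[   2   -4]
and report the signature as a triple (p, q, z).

step 0: pivot -2 → sign −
step 1: pivot -2 → sign −
signature = (0, 2, 0)

Answer: (0, 2, 0)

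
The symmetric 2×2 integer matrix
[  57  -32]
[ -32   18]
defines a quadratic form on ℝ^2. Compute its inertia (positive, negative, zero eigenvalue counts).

Answer: (2, 0, 0)

Derivation:
step 0: pivot 57 → sign +
step 1: pivot 2/57 → sign +
signature = (2, 0, 0)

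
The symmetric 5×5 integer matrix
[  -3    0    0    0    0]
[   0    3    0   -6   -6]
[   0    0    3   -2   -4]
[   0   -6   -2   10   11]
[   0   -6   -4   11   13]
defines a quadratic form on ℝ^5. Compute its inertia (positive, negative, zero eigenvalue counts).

step 0: pivot -3 → sign −
step 1: pivot 3 → sign +
step 2: pivot 3 → sign +
step 3: pivot -10/3 → sign −
step 4: pivot -3/10 → sign −
signature = (2, 3, 0)

Answer: (2, 3, 0)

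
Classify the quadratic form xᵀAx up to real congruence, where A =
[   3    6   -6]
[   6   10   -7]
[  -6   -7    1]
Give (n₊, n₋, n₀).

step 0: pivot 3 → sign +
step 1: pivot -2 → sign −
step 2: pivot 3/2 → sign +
signature = (2, 1, 0)

Answer: (2, 1, 0)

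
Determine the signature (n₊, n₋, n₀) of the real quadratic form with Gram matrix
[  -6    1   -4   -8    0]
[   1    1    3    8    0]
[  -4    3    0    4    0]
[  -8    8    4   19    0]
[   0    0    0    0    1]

step 0: pivot -6 → sign −
step 1: pivot 7/6 → sign +
step 2: pivot -2 → sign −
step 3: pivot -3/7 → sign −
step 4: pivot 1 → sign +
signature = (2, 3, 0)

Answer: (2, 3, 0)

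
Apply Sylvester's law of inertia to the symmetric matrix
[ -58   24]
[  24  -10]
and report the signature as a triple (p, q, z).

step 0: pivot -58 → sign −
step 1: pivot -2/29 → sign −
signature = (0, 2, 0)

Answer: (0, 2, 0)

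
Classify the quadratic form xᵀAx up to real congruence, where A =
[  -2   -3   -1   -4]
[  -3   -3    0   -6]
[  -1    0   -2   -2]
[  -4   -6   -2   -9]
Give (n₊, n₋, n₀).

step 0: pivot -2 → sign −
step 1: pivot 3/2 → sign +
step 2: pivot -3 → sign −
step 3: pivot -1 → sign −
signature = (1, 3, 0)

Answer: (1, 3, 0)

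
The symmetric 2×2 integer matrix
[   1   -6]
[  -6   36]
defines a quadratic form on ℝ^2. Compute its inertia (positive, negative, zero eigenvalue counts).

step 0: pivot 1 → sign +
step 1: row/col 1 already zero → sign 0
signature = (1, 0, 1)

Answer: (1, 0, 1)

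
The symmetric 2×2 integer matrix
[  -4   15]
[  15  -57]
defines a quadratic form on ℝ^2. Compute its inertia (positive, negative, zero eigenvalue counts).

Answer: (0, 2, 0)

Derivation:
step 0: pivot -4 → sign −
step 1: pivot -3/4 → sign −
signature = (0, 2, 0)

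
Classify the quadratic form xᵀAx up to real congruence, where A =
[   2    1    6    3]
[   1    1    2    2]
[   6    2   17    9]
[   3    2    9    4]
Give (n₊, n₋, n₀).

Answer: (2, 2, 0)

Derivation:
step 0: pivot 2 → sign +
step 1: pivot 1/2 → sign +
step 2: pivot -3 → sign −
step 3: pivot -2/3 → sign −
signature = (2, 2, 0)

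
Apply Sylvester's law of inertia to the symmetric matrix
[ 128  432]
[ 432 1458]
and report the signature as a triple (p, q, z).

step 0: pivot 128 → sign +
step 1: row/col 1 already zero → sign 0
signature = (1, 0, 1)

Answer: (1, 0, 1)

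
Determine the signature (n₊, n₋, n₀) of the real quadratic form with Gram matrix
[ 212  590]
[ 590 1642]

step 0: pivot 212 → sign +
step 1: pivot 1/53 → sign +
signature = (2, 0, 0)

Answer: (2, 0, 0)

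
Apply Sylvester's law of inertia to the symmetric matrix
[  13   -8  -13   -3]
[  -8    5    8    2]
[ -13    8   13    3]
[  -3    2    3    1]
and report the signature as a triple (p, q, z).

step 0: pivot 13 → sign +
step 1: pivot 1/13 → sign +
step 2: row/col 2 already zero → sign 0
step 3: row/col 3 already zero → sign 0
signature = (2, 0, 2)

Answer: (2, 0, 2)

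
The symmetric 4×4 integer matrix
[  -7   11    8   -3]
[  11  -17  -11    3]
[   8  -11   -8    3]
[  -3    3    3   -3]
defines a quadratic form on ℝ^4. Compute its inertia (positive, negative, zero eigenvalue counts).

step 0: pivot -7 → sign −
step 1: pivot 2/7 → sign +
step 2: pivot -15/2 → sign −
step 3: pivot -6/5 → sign −
signature = (1, 3, 0)

Answer: (1, 3, 0)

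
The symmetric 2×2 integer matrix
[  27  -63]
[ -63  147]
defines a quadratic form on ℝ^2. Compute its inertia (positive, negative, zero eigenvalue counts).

step 0: pivot 27 → sign +
step 1: row/col 1 already zero → sign 0
signature = (1, 0, 1)

Answer: (1, 0, 1)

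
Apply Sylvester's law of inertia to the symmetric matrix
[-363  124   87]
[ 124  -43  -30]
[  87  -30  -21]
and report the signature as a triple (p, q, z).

Answer: (0, 3, 0)

Derivation:
step 0: pivot -363 → sign −
step 1: pivot -233/363 → sign −
step 2: pivot -6/233 → sign −
signature = (0, 3, 0)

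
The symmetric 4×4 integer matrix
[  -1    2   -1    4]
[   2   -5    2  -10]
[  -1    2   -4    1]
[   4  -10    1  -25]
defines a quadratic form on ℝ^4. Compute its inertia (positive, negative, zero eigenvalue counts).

Answer: (0, 4, 0)

Derivation:
step 0: pivot -1 → sign −
step 1: pivot -1 → sign −
step 2: pivot -3 → sign −
step 3: pivot -2 → sign −
signature = (0, 4, 0)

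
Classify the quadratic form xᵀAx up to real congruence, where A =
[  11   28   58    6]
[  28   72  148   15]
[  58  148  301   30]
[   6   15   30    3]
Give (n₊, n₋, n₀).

Answer: (3, 1, 0)

Derivation:
step 0: pivot 11 → sign +
step 1: pivot 8/11 → sign +
step 2: pivot -5 → sign −
step 3: pivot 3/40 → sign +
signature = (3, 1, 0)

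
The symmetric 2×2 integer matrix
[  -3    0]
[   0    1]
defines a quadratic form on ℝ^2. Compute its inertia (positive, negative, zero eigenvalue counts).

step 0: pivot -3 → sign −
step 1: pivot 1 → sign +
signature = (1, 1, 0)

Answer: (1, 1, 0)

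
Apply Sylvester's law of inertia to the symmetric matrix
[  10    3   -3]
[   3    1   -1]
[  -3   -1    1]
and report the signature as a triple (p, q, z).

Answer: (2, 0, 1)

Derivation:
step 0: pivot 10 → sign +
step 1: pivot 1/10 → sign +
step 2: row/col 2 already zero → sign 0
signature = (2, 0, 1)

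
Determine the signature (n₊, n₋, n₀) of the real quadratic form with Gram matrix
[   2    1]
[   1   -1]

step 0: pivot 2 → sign +
step 1: pivot -3/2 → sign −
signature = (1, 1, 0)

Answer: (1, 1, 0)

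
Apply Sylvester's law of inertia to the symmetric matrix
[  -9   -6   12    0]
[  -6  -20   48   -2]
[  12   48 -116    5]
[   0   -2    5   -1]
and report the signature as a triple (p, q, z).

Answer: (0, 3, 1)

Derivation:
step 0: pivot -9 → sign −
step 1: pivot -16 → sign −
step 2: pivot -3/4 → sign −
step 3: row/col 3 already zero → sign 0
signature = (0, 3, 1)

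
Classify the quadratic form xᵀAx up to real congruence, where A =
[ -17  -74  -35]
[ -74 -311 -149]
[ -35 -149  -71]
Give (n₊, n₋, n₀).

Answer: (2, 1, 0)

Derivation:
step 0: pivot -17 → sign −
step 1: pivot 189/17 → sign +
step 2: pivot 1/21 → sign +
signature = (2, 1, 0)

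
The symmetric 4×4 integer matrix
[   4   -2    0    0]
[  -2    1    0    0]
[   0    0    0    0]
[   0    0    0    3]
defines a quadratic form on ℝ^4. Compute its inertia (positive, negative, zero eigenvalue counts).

Answer: (2, 0, 2)

Derivation:
step 0: pivot 4 → sign +
step 1: pivot 3 → sign +
step 2: row/col 2 already zero → sign 0
step 3: row/col 3 already zero → sign 0
signature = (2, 0, 2)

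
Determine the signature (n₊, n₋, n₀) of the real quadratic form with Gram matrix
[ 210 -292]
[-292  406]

Answer: (1, 1, 0)

Derivation:
step 0: pivot 210 → sign +
step 1: pivot -2/105 → sign −
signature = (1, 1, 0)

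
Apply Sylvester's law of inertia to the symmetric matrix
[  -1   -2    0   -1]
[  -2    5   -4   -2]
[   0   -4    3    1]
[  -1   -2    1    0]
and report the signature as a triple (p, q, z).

Answer: (3, 1, 0)

Derivation:
step 0: pivot -1 → sign −
step 1: pivot 9 → sign +
step 2: pivot 11/9 → sign +
step 3: pivot 2/11 → sign +
signature = (3, 1, 0)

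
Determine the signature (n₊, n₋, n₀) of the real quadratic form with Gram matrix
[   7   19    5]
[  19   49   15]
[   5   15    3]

Answer: (2, 1, 0)

Derivation:
step 0: pivot 7 → sign +
step 1: pivot -18/7 → sign −
step 2: pivot 2/9 → sign +
signature = (2, 1, 0)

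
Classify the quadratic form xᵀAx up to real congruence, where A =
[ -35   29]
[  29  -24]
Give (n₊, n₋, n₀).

Answer: (1, 1, 0)

Derivation:
step 0: pivot -35 → sign −
step 1: pivot 1/35 → sign +
signature = (1, 1, 0)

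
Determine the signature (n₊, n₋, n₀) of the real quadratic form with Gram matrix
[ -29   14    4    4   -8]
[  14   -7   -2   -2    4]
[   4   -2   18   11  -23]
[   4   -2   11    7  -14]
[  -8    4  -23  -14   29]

step 0: pivot -29 → sign −
step 1: pivot -7/29 → sign −
step 2: pivot 130/7 → sign +
step 3: pivot 47/130 → sign +
step 4: pivot -6/47 → sign −
signature = (2, 3, 0)

Answer: (2, 3, 0)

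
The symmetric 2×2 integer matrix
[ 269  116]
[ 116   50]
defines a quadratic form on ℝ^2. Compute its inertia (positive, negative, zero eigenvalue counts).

Answer: (1, 1, 0)

Derivation:
step 0: pivot 269 → sign +
step 1: pivot -6/269 → sign −
signature = (1, 1, 0)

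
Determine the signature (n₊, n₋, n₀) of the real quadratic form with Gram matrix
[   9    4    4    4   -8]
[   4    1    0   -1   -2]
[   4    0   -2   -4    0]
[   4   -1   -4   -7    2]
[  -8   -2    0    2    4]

Answer: (2, 1, 2)

Derivation:
step 0: pivot 9 → sign +
step 1: pivot -7/9 → sign −
step 2: pivot 2/7 → sign +
step 3: row/col 3 already zero → sign 0
step 4: row/col 4 already zero → sign 0
signature = (2, 1, 2)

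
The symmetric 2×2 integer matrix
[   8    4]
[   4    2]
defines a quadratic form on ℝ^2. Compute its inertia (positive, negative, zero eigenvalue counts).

Answer: (1, 0, 1)

Derivation:
step 0: pivot 8 → sign +
step 1: row/col 1 already zero → sign 0
signature = (1, 0, 1)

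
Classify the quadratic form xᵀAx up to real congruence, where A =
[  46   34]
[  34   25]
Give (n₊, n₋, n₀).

Answer: (1, 1, 0)

Derivation:
step 0: pivot 46 → sign +
step 1: pivot -3/23 → sign −
signature = (1, 1, 0)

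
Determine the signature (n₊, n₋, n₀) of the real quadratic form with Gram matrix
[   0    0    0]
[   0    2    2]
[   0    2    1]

step 0: pivot 2 → sign +
step 1: pivot -1 → sign −
step 2: row/col 2 already zero → sign 0
signature = (1, 1, 1)

Answer: (1, 1, 1)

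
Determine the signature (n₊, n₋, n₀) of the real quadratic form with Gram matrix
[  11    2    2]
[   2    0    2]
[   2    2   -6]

step 0: pivot 11 → sign +
step 1: pivot -4/11 → sign −
step 2: pivot 1 → sign +
signature = (2, 1, 0)

Answer: (2, 1, 0)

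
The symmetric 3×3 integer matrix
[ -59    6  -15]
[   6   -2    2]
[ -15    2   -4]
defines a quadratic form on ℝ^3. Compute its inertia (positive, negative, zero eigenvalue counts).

Answer: (0, 3, 0)

Derivation:
step 0: pivot -59 → sign −
step 1: pivot -82/59 → sign −
step 2: pivot -1/41 → sign −
signature = (0, 3, 0)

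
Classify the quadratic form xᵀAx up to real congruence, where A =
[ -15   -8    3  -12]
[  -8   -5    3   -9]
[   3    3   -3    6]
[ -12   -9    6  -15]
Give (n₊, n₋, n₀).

Answer: (1, 3, 0)

Derivation:
step 0: pivot -15 → sign −
step 1: pivot -11/15 → sign −
step 2: pivot 3/11 → sign +
step 3: pivot -3 → sign −
signature = (1, 3, 0)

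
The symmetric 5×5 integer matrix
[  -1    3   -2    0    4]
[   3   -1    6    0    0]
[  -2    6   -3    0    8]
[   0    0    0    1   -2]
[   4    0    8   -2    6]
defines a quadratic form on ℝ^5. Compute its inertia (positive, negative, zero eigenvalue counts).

Answer: (3, 1, 1)

Derivation:
step 0: pivot -1 → sign −
step 1: pivot 8 → sign +
step 2: pivot 1 → sign +
step 3: pivot 1 → sign +
step 4: row/col 4 already zero → sign 0
signature = (3, 1, 1)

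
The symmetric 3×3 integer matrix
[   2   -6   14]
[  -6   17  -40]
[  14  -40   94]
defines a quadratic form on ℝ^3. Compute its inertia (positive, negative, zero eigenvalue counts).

step 0: pivot 2 → sign +
step 1: pivot -1 → sign −
step 2: row/col 2 already zero → sign 0
signature = (1, 1, 1)

Answer: (1, 1, 1)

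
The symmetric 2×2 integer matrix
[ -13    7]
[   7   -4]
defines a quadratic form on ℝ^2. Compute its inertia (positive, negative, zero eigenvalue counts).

Answer: (0, 2, 0)

Derivation:
step 0: pivot -13 → sign −
step 1: pivot -3/13 → sign −
signature = (0, 2, 0)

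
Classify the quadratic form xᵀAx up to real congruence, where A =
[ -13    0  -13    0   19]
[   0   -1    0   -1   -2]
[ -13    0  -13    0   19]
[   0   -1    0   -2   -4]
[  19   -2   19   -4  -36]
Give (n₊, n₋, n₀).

Answer: (0, 4, 1)

Derivation:
step 0: pivot -13 → sign −
step 1: pivot -1 → sign −
step 2: pivot -1 → sign −
step 3: pivot -3/13 → sign −
step 4: row/col 4 already zero → sign 0
signature = (0, 4, 1)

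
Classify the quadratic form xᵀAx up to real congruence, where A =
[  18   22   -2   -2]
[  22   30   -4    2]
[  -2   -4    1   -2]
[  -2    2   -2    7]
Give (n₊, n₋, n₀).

Answer: (3, 0, 1)

Derivation:
step 0: pivot 18 → sign +
step 1: pivot 28/9 → sign +
step 2: pivot 3/7 → sign +
step 3: row/col 3 already zero → sign 0
signature = (3, 0, 1)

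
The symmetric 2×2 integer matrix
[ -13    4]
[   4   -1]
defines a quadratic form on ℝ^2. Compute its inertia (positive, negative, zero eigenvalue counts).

Answer: (1, 1, 0)

Derivation:
step 0: pivot -13 → sign −
step 1: pivot 3/13 → sign +
signature = (1, 1, 0)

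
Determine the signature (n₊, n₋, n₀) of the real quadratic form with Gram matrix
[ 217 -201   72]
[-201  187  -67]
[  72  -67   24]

Answer: (2, 1, 0)

Derivation:
step 0: pivot 217 → sign +
step 1: pivot 178/217 → sign +
step 2: pivot -1/178 → sign −
signature = (2, 1, 0)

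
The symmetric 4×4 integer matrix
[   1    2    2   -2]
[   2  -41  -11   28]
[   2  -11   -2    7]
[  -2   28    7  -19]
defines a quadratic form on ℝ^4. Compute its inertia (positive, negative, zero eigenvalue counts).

Answer: (1, 3, 0)

Derivation:
step 0: pivot 1 → sign +
step 1: pivot -45 → sign −
step 2: pivot -1 → sign −
step 3: pivot -2/15 → sign −
signature = (1, 3, 0)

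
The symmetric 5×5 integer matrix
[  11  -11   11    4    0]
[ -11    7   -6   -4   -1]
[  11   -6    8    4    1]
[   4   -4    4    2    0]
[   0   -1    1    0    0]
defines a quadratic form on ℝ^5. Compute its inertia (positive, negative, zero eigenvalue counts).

Answer: (4, 1, 0)

Derivation:
step 0: pivot 11 → sign +
step 1: pivot -4 → sign −
step 2: pivot 13/4 → sign +
step 3: pivot 6/11 → sign +
step 4: pivot 3/13 → sign +
signature = (4, 1, 0)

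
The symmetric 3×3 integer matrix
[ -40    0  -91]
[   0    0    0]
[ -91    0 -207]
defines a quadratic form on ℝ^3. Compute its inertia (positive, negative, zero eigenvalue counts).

Answer: (1, 1, 1)

Derivation:
step 0: pivot -40 → sign −
step 1: pivot 1/40 → sign +
step 2: row/col 2 already zero → sign 0
signature = (1, 1, 1)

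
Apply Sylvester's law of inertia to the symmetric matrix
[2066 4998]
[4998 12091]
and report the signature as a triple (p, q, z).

Answer: (2, 0, 0)

Derivation:
step 0: pivot 2066 → sign +
step 1: pivot 1/1033 → sign +
signature = (2, 0, 0)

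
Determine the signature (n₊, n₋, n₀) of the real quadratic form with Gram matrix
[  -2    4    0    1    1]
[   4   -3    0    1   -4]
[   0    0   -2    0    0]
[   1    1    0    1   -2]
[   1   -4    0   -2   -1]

Answer: (1, 4, 0)

Derivation:
step 0: pivot -2 → sign −
step 1: pivot 5 → sign +
step 2: pivot -2 → sign −
step 3: pivot -3/10 → sign −
step 4: pivot -1 → sign −
signature = (1, 4, 0)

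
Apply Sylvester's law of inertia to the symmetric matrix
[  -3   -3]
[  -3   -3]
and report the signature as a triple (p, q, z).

step 0: pivot -3 → sign −
step 1: row/col 1 already zero → sign 0
signature = (0, 1, 1)

Answer: (0, 1, 1)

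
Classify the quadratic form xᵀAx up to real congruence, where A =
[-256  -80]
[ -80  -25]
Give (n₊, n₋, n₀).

step 0: pivot -256 → sign −
step 1: row/col 1 already zero → sign 0
signature = (0, 1, 1)

Answer: (0, 1, 1)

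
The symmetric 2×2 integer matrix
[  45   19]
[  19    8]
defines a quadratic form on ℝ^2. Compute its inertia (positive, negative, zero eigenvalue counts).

step 0: pivot 45 → sign +
step 1: pivot -1/45 → sign −
signature = (1, 1, 0)

Answer: (1, 1, 0)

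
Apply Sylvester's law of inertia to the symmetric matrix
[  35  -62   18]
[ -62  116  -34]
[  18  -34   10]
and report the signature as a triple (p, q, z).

step 0: pivot 35 → sign +
step 1: pivot 216/35 → sign +
step 2: pivot 1/54 → sign +
signature = (3, 0, 0)

Answer: (3, 0, 0)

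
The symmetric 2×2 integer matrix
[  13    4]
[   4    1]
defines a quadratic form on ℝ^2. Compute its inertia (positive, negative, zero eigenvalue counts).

step 0: pivot 13 → sign +
step 1: pivot -3/13 → sign −
signature = (1, 1, 0)

Answer: (1, 1, 0)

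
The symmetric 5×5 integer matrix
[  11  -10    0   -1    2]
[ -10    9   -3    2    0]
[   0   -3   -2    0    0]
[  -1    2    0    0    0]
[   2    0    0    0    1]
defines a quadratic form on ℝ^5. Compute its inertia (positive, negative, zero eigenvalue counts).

step 0: pivot 11 → sign +
step 1: pivot -1/11 → sign −
step 2: pivot 97 → sign +
step 3: pivot -35/97 → sign −
step 4: pivot 3/35 → sign +
signature = (3, 2, 0)

Answer: (3, 2, 0)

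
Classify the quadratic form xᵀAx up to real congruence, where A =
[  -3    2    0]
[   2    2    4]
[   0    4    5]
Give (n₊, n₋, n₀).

Answer: (2, 1, 0)

Derivation:
step 0: pivot -3 → sign −
step 1: pivot 10/3 → sign +
step 2: pivot 1/5 → sign +
signature = (2, 1, 0)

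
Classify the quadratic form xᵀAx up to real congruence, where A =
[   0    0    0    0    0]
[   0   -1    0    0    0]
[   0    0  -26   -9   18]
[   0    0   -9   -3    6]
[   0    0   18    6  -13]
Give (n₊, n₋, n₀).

step 0: pivot -1 → sign −
step 1: pivot -26 → sign −
step 2: pivot 3/26 → sign +
step 3: pivot -1 → sign −
step 4: row/col 4 already zero → sign 0
signature = (1, 3, 1)

Answer: (1, 3, 1)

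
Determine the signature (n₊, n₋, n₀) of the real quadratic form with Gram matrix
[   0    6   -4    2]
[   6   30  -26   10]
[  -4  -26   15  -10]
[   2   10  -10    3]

Answer: (1, 3, 0)

Derivation:
step 0: pivot 30 → sign +
step 1: pivot -6/5 → sign −
step 2: pivot -19/3 → sign −
step 3: pivot -1/19 → sign −
signature = (1, 3, 0)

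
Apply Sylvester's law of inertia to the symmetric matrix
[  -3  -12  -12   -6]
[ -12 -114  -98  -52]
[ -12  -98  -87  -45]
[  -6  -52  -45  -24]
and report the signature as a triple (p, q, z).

step 0: pivot -3 → sign −
step 1: pivot -66 → sign −
step 2: pivot -37/33 → sign −
step 3: pivot -3/37 → sign −
signature = (0, 4, 0)

Answer: (0, 4, 0)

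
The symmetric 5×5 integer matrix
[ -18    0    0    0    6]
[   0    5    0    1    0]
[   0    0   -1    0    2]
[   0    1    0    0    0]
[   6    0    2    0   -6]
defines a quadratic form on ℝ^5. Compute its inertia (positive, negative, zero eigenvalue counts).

Answer: (1, 3, 1)

Derivation:
step 0: pivot -18 → sign −
step 1: pivot 5 → sign +
step 2: pivot -1 → sign −
step 3: pivot -1/5 → sign −
step 4: row/col 4 already zero → sign 0
signature = (1, 3, 1)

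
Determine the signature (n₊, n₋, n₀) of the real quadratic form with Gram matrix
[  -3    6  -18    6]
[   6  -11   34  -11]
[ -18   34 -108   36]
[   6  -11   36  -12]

step 0: pivot -3 → sign −
step 1: pivot 1 → sign +
step 2: pivot -4 → sign −
step 3: row/col 3 already zero → sign 0
signature = (1, 2, 1)

Answer: (1, 2, 1)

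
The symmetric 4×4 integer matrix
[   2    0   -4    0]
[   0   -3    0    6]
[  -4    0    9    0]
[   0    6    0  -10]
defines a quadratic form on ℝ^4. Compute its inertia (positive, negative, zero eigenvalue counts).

step 0: pivot 2 → sign +
step 1: pivot -3 → sign −
step 2: pivot 1 → sign +
step 3: pivot 2 → sign +
signature = (3, 1, 0)

Answer: (3, 1, 0)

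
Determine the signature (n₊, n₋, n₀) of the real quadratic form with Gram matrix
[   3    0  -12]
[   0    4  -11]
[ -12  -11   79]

Answer: (3, 0, 0)

Derivation:
step 0: pivot 3 → sign +
step 1: pivot 4 → sign +
step 2: pivot 3/4 → sign +
signature = (3, 0, 0)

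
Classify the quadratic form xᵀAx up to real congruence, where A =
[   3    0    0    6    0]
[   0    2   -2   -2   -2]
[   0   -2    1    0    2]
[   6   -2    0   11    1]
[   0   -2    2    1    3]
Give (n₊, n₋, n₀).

Answer: (3, 1, 1)

Derivation:
step 0: pivot 3 → sign +
step 1: pivot 2 → sign +
step 2: pivot -1 → sign −
step 3: pivot 1 → sign +
step 4: row/col 4 already zero → sign 0
signature = (3, 1, 1)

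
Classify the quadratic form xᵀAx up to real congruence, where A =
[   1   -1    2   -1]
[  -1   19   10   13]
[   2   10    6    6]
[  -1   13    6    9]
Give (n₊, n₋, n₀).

step 0: pivot 1 → sign +
step 1: pivot 18 → sign +
step 2: pivot -6 → sign −
step 3: row/col 3 already zero → sign 0
signature = (2, 1, 1)

Answer: (2, 1, 1)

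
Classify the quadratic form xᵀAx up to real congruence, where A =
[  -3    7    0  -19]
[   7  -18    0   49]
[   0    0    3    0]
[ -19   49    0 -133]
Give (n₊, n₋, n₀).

Answer: (2, 2, 0)

Derivation:
step 0: pivot -3 → sign −
step 1: pivot -5/3 → sign −
step 2: pivot 3 → sign +
step 3: pivot 2/5 → sign +
signature = (2, 2, 0)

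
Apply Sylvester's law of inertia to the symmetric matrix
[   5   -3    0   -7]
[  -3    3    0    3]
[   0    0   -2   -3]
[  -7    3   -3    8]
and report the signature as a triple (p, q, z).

step 0: pivot 5 → sign +
step 1: pivot 6/5 → sign +
step 2: pivot -2 → sign −
step 3: pivot 3/2 → sign +
signature = (3, 1, 0)

Answer: (3, 1, 0)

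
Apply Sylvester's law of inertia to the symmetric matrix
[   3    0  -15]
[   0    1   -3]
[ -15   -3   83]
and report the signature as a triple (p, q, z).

Answer: (2, 1, 0)

Derivation:
step 0: pivot 3 → sign +
step 1: pivot 1 → sign +
step 2: pivot -1 → sign −
signature = (2, 1, 0)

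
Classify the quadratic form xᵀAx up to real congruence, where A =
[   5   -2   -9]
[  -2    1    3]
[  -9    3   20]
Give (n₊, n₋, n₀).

Answer: (3, 0, 0)

Derivation:
step 0: pivot 5 → sign +
step 1: pivot 1/5 → sign +
step 2: pivot 2 → sign +
signature = (3, 0, 0)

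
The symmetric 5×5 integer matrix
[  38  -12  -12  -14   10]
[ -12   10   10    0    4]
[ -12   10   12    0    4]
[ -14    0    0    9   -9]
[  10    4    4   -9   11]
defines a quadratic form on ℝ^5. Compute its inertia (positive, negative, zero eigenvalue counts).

Answer: (5, 0, 0)

Derivation:
step 0: pivot 38 → sign +
step 1: pivot 118/19 → sign +
step 2: pivot 2 → sign +
step 3: pivot 41/59 → sign +
step 4: pivot 2/41 → sign +
signature = (5, 0, 0)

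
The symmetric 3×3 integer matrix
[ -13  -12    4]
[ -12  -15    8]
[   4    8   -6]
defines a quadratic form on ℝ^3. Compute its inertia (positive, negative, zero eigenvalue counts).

step 0: pivot -13 → sign −
step 1: pivot -51/13 → sign −
step 2: pivot -2/51 → sign −
signature = (0, 3, 0)

Answer: (0, 3, 0)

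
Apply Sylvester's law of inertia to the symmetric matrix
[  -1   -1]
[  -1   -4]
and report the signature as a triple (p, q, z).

step 0: pivot -1 → sign −
step 1: pivot -3 → sign −
signature = (0, 2, 0)

Answer: (0, 2, 0)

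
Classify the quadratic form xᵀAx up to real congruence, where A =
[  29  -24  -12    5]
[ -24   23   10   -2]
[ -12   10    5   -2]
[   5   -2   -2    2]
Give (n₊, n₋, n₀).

Answer: (3, 1, 0)

Derivation:
step 0: pivot 29 → sign +
step 1: pivot 91/29 → sign +
step 2: pivot 3/91 → sign +
step 3: pivot -1/3 → sign −
signature = (3, 1, 0)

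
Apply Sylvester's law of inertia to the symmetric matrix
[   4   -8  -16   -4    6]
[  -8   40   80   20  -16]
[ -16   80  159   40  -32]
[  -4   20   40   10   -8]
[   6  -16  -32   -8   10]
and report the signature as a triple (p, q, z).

Answer: (3, 1, 1)

Derivation:
step 0: pivot 4 → sign +
step 1: pivot 24 → sign +
step 2: pivot -1 → sign −
step 3: pivot 1/3 → sign +
step 4: row/col 4 already zero → sign 0
signature = (3, 1, 1)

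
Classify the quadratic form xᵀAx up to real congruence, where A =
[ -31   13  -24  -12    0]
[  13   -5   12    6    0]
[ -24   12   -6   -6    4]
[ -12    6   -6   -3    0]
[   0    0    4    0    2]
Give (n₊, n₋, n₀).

step 0: pivot -31 → sign −
step 1: pivot 14/31 → sign +
step 2: pivot 30/7 → sign +
step 3: pivot -3/5 → sign −
step 4: pivot -2/3 → sign −
signature = (2, 3, 0)

Answer: (2, 3, 0)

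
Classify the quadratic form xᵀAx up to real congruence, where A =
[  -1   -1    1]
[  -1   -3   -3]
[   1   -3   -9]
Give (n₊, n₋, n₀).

step 0: pivot -1 → sign −
step 1: pivot -2 → sign −
step 2: row/col 2 already zero → sign 0
signature = (0, 2, 1)

Answer: (0, 2, 1)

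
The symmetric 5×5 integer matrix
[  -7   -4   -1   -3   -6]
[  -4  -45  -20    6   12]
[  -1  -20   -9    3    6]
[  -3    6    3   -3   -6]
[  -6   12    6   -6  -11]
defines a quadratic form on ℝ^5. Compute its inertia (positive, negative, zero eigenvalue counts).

Answer: (1, 3, 1)

Derivation:
step 0: pivot -7 → sign −
step 1: pivot -299/7 → sign −
step 2: pivot -6/299 → sign −
step 3: pivot 1 → sign +
step 4: row/col 4 already zero → sign 0
signature = (1, 3, 1)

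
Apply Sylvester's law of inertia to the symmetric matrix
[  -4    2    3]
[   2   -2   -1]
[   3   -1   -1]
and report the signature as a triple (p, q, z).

step 0: pivot -4 → sign −
step 1: pivot -1 → sign −
step 2: pivot 3/2 → sign +
signature = (1, 2, 0)

Answer: (1, 2, 0)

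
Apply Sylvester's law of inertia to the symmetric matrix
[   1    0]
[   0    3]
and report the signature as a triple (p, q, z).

step 0: pivot 1 → sign +
step 1: pivot 3 → sign +
signature = (2, 0, 0)

Answer: (2, 0, 0)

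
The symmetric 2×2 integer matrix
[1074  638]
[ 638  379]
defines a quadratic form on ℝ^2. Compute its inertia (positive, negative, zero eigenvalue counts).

Answer: (2, 0, 0)

Derivation:
step 0: pivot 1074 → sign +
step 1: pivot 1/537 → sign +
signature = (2, 0, 0)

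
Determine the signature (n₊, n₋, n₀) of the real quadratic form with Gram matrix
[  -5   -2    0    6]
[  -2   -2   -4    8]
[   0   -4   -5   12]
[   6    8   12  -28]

step 0: pivot -5 → sign −
step 1: pivot -6/5 → sign −
step 2: pivot 25/3 → sign +
step 3: row/col 3 already zero → sign 0
signature = (1, 2, 1)

Answer: (1, 2, 1)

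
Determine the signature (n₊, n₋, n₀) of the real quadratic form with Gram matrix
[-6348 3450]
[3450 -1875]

step 0: pivot -6348 → sign −
step 1: row/col 1 already zero → sign 0
signature = (0, 1, 1)

Answer: (0, 1, 1)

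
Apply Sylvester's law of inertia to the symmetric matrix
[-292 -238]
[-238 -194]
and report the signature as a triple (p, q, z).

Answer: (0, 2, 0)

Derivation:
step 0: pivot -292 → sign −
step 1: pivot -1/73 → sign −
signature = (0, 2, 0)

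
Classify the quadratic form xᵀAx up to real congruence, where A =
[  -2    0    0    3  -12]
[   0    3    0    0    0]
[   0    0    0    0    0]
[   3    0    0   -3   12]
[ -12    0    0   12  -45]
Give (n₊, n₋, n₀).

Answer: (3, 1, 1)

Derivation:
step 0: pivot -2 → sign −
step 1: pivot 3 → sign +
step 2: pivot 3/2 → sign +
step 3: pivot 3 → sign +
step 4: row/col 4 already zero → sign 0
signature = (3, 1, 1)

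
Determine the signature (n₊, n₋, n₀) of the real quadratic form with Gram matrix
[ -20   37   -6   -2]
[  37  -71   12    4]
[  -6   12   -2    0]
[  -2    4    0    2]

Answer: (1, 3, 0)

Derivation:
step 0: pivot -20 → sign −
step 1: pivot -51/20 → sign −
step 2: pivot 2/17 → sign +
step 3: pivot -2 → sign −
signature = (1, 3, 0)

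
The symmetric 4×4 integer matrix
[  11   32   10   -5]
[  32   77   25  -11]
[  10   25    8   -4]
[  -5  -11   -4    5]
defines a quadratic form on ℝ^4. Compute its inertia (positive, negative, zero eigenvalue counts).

Answer: (2, 2, 0)

Derivation:
step 0: pivot 11 → sign +
step 1: pivot -177/11 → sign −
step 2: pivot -3/59 → sign −
step 3: pivot 6 → sign +
signature = (2, 2, 0)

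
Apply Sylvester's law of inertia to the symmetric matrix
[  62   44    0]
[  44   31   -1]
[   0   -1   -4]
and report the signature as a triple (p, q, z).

step 0: pivot 62 → sign +
step 1: pivot -7/31 → sign −
step 2: pivot 3/7 → sign +
signature = (2, 1, 0)

Answer: (2, 1, 0)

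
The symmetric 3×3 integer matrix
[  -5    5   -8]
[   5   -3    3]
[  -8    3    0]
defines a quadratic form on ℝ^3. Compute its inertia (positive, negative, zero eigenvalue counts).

Answer: (2, 1, 0)

Derivation:
step 0: pivot -5 → sign −
step 1: pivot 2 → sign +
step 2: pivot 3/10 → sign +
signature = (2, 1, 0)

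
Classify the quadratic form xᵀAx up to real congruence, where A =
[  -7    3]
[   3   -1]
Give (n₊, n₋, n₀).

step 0: pivot -7 → sign −
step 1: pivot 2/7 → sign +
signature = (1, 1, 0)

Answer: (1, 1, 0)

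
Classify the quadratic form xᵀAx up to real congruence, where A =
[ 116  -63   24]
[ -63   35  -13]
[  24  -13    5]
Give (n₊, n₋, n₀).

Answer: (3, 0, 0)

Derivation:
step 0: pivot 116 → sign +
step 1: pivot 91/116 → sign +
step 2: pivot 3/91 → sign +
signature = (3, 0, 0)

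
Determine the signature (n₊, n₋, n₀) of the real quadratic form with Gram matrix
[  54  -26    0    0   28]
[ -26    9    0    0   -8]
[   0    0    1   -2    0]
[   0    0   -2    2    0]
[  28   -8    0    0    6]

Answer: (3, 2, 0)

Derivation:
step 0: pivot 54 → sign +
step 1: pivot -95/27 → sign −
step 2: pivot 1 → sign +
step 3: pivot -2 → sign −
step 4: pivot 2/95 → sign +
signature = (3, 2, 0)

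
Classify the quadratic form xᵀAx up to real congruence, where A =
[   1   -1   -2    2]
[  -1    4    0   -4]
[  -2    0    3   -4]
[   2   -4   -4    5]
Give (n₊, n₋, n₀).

Answer: (3, 1, 0)

Derivation:
step 0: pivot 1 → sign +
step 1: pivot 3 → sign +
step 2: pivot -7/3 → sign −
step 3: pivot 3/7 → sign +
signature = (3, 1, 0)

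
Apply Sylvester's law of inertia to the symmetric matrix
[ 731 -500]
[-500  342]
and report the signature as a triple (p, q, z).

Answer: (2, 0, 0)

Derivation:
step 0: pivot 731 → sign +
step 1: pivot 2/731 → sign +
signature = (2, 0, 0)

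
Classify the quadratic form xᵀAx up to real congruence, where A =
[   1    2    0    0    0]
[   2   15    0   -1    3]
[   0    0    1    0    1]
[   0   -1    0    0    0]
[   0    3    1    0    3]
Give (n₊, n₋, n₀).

Answer: (4, 1, 0)

Derivation:
step 0: pivot 1 → sign +
step 1: pivot 11 → sign +
step 2: pivot 1 → sign +
step 3: pivot -1/11 → sign −
step 4: pivot 2 → sign +
signature = (4, 1, 0)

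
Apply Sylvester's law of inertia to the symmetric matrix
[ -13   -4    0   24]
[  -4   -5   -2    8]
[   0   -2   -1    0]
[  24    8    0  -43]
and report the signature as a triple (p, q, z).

Answer: (1, 3, 0)

Derivation:
step 0: pivot -13 → sign −
step 1: pivot -49/13 → sign −
step 2: pivot 3/49 → sign +
step 3: pivot -1/3 → sign −
signature = (1, 3, 0)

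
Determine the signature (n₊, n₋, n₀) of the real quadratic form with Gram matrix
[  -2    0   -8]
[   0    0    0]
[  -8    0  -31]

Answer: (1, 1, 1)

Derivation:
step 0: pivot -2 → sign −
step 1: pivot 1 → sign +
step 2: row/col 2 already zero → sign 0
signature = (1, 1, 1)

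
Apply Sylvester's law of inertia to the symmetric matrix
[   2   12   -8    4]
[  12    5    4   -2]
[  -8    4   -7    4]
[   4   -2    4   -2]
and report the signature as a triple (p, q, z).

step 0: pivot 2 → sign +
step 1: pivot -67 → sign −
step 2: pivot 91/67 → sign +
step 3: pivot 6/91 → sign +
signature = (3, 1, 0)

Answer: (3, 1, 0)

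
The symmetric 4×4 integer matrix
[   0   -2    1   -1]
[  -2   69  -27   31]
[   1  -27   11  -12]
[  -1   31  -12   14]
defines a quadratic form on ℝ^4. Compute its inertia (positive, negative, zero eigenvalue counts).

Answer: (3, 1, 0)

Derivation:
step 0: pivot 69 → sign +
step 1: pivot -4/69 → sign −
step 2: pivot 5/4 → sign +
step 3: pivot 1/5 → sign +
signature = (3, 1, 0)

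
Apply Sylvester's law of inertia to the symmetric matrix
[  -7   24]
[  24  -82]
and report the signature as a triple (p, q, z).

Answer: (1, 1, 0)

Derivation:
step 0: pivot -7 → sign −
step 1: pivot 2/7 → sign +
signature = (1, 1, 0)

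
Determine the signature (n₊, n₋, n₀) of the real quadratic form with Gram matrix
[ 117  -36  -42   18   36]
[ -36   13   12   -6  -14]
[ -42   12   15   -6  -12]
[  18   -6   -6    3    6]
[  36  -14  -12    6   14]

step 0: pivot 117 → sign +
step 1: pivot 25/13 → sign +
step 2: pivot -13/25 → sign −
step 3: pivot 3/13 → sign +
step 4: pivot -2 → sign −
signature = (3, 2, 0)

Answer: (3, 2, 0)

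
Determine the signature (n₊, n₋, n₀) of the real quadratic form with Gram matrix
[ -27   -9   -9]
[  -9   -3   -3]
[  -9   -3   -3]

step 0: pivot -27 → sign −
step 1: row/col 1 already zero → sign 0
step 2: row/col 2 already zero → sign 0
signature = (0, 1, 2)

Answer: (0, 1, 2)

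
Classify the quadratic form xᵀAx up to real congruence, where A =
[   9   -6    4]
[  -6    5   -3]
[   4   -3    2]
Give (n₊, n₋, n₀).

step 0: pivot 9 → sign +
step 1: pivot 1 → sign +
step 2: pivot 1/9 → sign +
signature = (3, 0, 0)

Answer: (3, 0, 0)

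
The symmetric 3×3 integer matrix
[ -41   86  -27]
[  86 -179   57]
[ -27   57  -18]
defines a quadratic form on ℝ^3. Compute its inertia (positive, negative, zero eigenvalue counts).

Answer: (1, 2, 0)

Derivation:
step 0: pivot -41 → sign −
step 1: pivot 57/41 → sign +
step 2: pivot -6/19 → sign −
signature = (1, 2, 0)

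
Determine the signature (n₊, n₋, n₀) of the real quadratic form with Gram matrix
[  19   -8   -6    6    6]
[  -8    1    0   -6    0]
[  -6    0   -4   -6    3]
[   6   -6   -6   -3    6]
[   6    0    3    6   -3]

Answer: (2, 3, 0)

Derivation:
step 0: pivot 19 → sign +
step 1: pivot -45/19 → sign −
step 2: pivot -16/5 → sign −
step 3: pivot 1/4 → sign +
step 4: pivot -3/4 → sign −
signature = (2, 3, 0)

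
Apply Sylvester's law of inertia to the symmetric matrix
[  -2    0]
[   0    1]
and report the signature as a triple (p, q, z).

step 0: pivot -2 → sign −
step 1: pivot 1 → sign +
signature = (1, 1, 0)

Answer: (1, 1, 0)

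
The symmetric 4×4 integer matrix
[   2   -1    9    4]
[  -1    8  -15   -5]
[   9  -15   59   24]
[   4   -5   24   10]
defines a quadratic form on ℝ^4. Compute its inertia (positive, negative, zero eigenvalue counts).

Answer: (3, 1, 0)

Derivation:
step 0: pivot 2 → sign +
step 1: pivot 15/2 → sign +
step 2: pivot 19/5 → sign +
step 3: pivot -1/19 → sign −
signature = (3, 1, 0)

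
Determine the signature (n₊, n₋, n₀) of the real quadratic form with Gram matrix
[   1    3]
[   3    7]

step 0: pivot 1 → sign +
step 1: pivot -2 → sign −
signature = (1, 1, 0)

Answer: (1, 1, 0)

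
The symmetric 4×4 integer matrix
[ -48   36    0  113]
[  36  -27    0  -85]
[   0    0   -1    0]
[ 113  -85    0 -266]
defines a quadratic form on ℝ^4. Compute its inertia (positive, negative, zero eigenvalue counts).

Answer: (1, 3, 0)

Derivation:
step 0: pivot -48 → sign −
step 1: pivot -1 → sign −
step 2: pivot 1/48 → sign +
step 3: pivot -3 → sign −
signature = (1, 3, 0)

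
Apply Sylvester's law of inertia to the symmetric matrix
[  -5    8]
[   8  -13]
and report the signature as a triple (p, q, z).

Answer: (0, 2, 0)

Derivation:
step 0: pivot -5 → sign −
step 1: pivot -1/5 → sign −
signature = (0, 2, 0)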